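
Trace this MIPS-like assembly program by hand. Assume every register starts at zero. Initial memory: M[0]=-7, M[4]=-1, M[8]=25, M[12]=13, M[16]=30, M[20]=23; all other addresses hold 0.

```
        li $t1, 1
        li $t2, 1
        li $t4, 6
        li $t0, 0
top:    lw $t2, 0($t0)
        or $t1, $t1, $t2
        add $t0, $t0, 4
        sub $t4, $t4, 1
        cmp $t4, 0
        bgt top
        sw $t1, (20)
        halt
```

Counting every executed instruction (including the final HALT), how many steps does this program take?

after li $t1, 1: $t1=1
after li $t2, 1: $t2=1
after li $t4, 6: $t4=6
after li $t0, 0: $t0=0
after lw $t2, 0($t0): $t2=M[0]=-7
after or $t1, $t1, $t2: $t1=1|(-7)=-7
after add $t0, $t0, 4: $t0=0+4=4
after sub $t4, $t4, 1: $t4=6-1=5
cmp $t4, 0  (cmp 5,0)
bgt top: taken
after lw $t2, 0($t0): $t2=M[4]=-1
after or $t1, $t1, $t2: $t1=(-7)|(-1)=-1
after add $t0, $t0, 4: $t0=4+4=8
after sub $t4, $t4, 1: $t4=5-1=4
cmp $t4, 0  (cmp 4,0)
bgt top: taken
after lw $t2, 0($t0): $t2=M[8]=25
after or $t1, $t1, $t2: $t1=(-1)|25=-1
after add $t0, $t0, 4: $t0=8+4=12
after sub $t4, $t4, 1: $t4=4-1=3
cmp $t4, 0  (cmp 3,0)
bgt top: taken
after lw $t2, 0($t0): $t2=M[12]=13
after or $t1, $t1, $t2: $t1=(-1)|13=-1
after add $t0, $t0, 4: $t0=12+4=16
after sub $t4, $t4, 1: $t4=3-1=2
cmp $t4, 0  (cmp 2,0)
bgt top: taken
after lw $t2, 0($t0): $t2=M[16]=30
after or $t1, $t1, $t2: $t1=(-1)|30=-1
after add $t0, $t0, 4: $t0=16+4=20
after sub $t4, $t4, 1: $t4=2-1=1
cmp $t4, 0  (cmp 1,0)
bgt top: taken
after lw $t2, 0($t0): $t2=M[20]=23
after or $t1, $t1, $t2: $t1=(-1)|23=-1
after add $t0, $t0, 4: $t0=20+4=24
after sub $t4, $t4, 1: $t4=1-1=0
cmp $t4, 0  (cmp 0,0)
bgt top: not taken
sw $t1, (20) → M[20]=-1
halt.
Total executed instructions: 42.

42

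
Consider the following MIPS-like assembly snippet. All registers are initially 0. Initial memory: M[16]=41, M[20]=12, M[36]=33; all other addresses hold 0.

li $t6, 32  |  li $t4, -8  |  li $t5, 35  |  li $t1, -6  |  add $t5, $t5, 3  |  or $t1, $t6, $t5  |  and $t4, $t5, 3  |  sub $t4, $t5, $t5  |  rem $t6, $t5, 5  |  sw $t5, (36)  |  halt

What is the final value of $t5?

li $t6, 32 → $t6=32
li $t4, -8 → $t4=-8
li $t5, 35 → $t5=35
li $t1, -6 → $t1=-6
add $t5, $t5, 3 → $t5=35+3=38
or $t1, $t6, $t5 → $t1=32|38=38
and $t4, $t5, 3 → $t4=38&3=2
sub $t4, $t5, $t5 → $t4=38-38=0
rem $t6, $t5, 5 → $t6=38%5=3
sw $t5, (36) → M[36]=38
halt.

38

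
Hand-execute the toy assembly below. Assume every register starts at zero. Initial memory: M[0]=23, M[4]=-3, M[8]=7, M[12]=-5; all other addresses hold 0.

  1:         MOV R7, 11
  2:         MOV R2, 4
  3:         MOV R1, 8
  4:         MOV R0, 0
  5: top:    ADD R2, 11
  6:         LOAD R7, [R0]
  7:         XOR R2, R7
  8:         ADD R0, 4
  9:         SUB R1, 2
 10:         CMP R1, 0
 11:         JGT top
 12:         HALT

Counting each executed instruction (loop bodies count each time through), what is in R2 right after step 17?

after MOV R7, 11: R7=11
after MOV R2, 4: R2=4
after MOV R1, 8: R1=8
after MOV R0, 0: R0=0
after ADD R2, 11: R2=4+11=15
after LOAD R7, [R0]: R7=M[0]=23
after XOR R2, R7: R2=15^23=24
after ADD R0, 4: R0=0+4=4
after SUB R1, 2: R1=8-2=6
CMP R1, 0  (cmp 6,0)
JGT top: taken
after ADD R2, 11: R2=24+11=35
after LOAD R7, [R0]: R7=M[4]=-3
after XOR R2, R7: R2=35^(-3)=-34
after ADD R0, 4: R0=4+4=8
after SUB R1, 2: R1=6-2=4
CMP R1, 0  (cmp 4,0)
After step 17: R2 = -34.

-34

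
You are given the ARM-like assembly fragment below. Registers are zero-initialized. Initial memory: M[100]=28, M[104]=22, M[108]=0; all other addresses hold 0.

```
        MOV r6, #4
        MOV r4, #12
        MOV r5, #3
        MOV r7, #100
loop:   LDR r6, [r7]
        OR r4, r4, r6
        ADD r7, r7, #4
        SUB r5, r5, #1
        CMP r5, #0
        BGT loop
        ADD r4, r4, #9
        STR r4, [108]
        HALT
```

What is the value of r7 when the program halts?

112

r6=4
r4=12
r5=3
r7=100
r6=M[100]=28
r4=12|28=28
r7=100+4=104
r5=3-1=2
CMP r5, #0  (cmp 2,0)
BGT loop: taken
r6=M[104]=22
r4=28|22=30
r7=104+4=108
r5=2-1=1
CMP r5, #0  (cmp 1,0)
BGT loop: taken
r6=M[108]=0
r4=30|0=30
r7=108+4=112
r5=1-1=0
CMP r5, #0  (cmp 0,0)
BGT loop: not taken
r4=30+9=39
STR r4, [108] → M[108]=39
halt.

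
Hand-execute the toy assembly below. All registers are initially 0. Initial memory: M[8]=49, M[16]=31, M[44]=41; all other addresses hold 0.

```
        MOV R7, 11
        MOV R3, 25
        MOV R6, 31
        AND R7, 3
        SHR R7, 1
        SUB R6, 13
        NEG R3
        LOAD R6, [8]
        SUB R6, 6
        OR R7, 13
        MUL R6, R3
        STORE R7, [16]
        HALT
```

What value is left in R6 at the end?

MOV R7, 11 → R7=11
MOV R3, 25 → R3=25
MOV R6, 31 → R6=31
AND R7, 3 → R7=11&3=3
SHR R7, 1 → R7=3>>1=1
SUB R6, 13 → R6=31-13=18
NEG R3 → R3=-(25)=-25
LOAD R6, [8] → R6=M[8]=49
SUB R6, 6 → R6=49-6=43
OR R7, 13 → R7=1|13=13
MUL R6, R3 → R6=43*(-25)=-1075
STORE R7, [16] → M[16]=13
halt.

-1075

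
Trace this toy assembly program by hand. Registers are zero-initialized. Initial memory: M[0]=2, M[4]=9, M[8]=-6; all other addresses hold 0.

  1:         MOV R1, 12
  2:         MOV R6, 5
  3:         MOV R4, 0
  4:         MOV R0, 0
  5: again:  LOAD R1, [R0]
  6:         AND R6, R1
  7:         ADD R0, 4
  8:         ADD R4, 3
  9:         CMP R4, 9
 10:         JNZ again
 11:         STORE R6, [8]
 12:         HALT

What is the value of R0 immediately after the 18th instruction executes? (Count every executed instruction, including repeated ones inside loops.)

R1=12
R6=5
R4=0
R0=0
R1=M[0]=2
R6=5&2=0
R0=0+4=4
R4=0+3=3
CMP R4, 9  (cmp 3,9)
JNZ again: taken
R1=M[4]=9
R6=0&9=0
R0=4+4=8
R4=3+3=6
CMP R4, 9  (cmp 6,9)
JNZ again: taken
R1=M[8]=-6
R6=0&(-6)=0
After step 18: R0 = 8.

8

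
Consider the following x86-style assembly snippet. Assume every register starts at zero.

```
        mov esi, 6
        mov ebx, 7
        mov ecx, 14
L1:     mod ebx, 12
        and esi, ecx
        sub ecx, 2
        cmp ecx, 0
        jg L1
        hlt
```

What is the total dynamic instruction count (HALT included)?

after mov esi, 6: esi=6
after mov ebx, 7: ebx=7
after mov ecx, 14: ecx=14
after mod ebx, 12: ebx=7%12=7
after and esi, ecx: esi=6&14=6
after sub ecx, 2: ecx=14-2=12
cmp ecx, 0  (cmp 12,0)
jg L1: taken
after mod ebx, 12: ebx=7%12=7
after and esi, ecx: esi=6&12=4
after sub ecx, 2: ecx=12-2=10
cmp ecx, 0  (cmp 10,0)
jg L1: taken
after mod ebx, 12: ebx=7%12=7
after and esi, ecx: esi=4&10=0
after sub ecx, 2: ecx=10-2=8
cmp ecx, 0  (cmp 8,0)
jg L1: taken
after mod ebx, 12: ebx=7%12=7
after and esi, ecx: esi=0&8=0
after sub ecx, 2: ecx=8-2=6
cmp ecx, 0  (cmp 6,0)
jg L1: taken
after mod ebx, 12: ebx=7%12=7
after and esi, ecx: esi=0&6=0
after sub ecx, 2: ecx=6-2=4
cmp ecx, 0  (cmp 4,0)
jg L1: taken
after mod ebx, 12: ebx=7%12=7
after and esi, ecx: esi=0&4=0
after sub ecx, 2: ecx=4-2=2
cmp ecx, 0  (cmp 2,0)
jg L1: taken
after mod ebx, 12: ebx=7%12=7
after and esi, ecx: esi=0&2=0
after sub ecx, 2: ecx=2-2=0
cmp ecx, 0  (cmp 0,0)
jg L1: not taken
halt.
Total executed instructions: 39.

39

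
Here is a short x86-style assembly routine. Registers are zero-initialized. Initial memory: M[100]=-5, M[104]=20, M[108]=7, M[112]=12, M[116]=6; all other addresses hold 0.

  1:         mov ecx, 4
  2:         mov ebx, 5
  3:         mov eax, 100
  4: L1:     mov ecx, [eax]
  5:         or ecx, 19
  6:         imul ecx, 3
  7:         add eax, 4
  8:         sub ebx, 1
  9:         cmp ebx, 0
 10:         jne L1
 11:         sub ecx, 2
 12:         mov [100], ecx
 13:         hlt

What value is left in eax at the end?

120

after mov ecx, 4: ecx=4
after mov ebx, 5: ebx=5
after mov eax, 100: eax=100
after mov ecx, [eax]: ecx=M[100]=-5
after or ecx, 19: ecx=(-5)|19=-5
after imul ecx, 3: ecx=(-5)*3=-15
after add eax, 4: eax=100+4=104
after sub ebx, 1: ebx=5-1=4
cmp ebx, 0  (cmp 4,0)
jne L1: taken
after mov ecx, [eax]: ecx=M[104]=20
after or ecx, 19: ecx=20|19=23
after imul ecx, 3: ecx=23*3=69
after add eax, 4: eax=104+4=108
after sub ebx, 1: ebx=4-1=3
cmp ebx, 0  (cmp 3,0)
jne L1: taken
after mov ecx, [eax]: ecx=M[108]=7
after or ecx, 19: ecx=7|19=23
after imul ecx, 3: ecx=23*3=69
after add eax, 4: eax=108+4=112
after sub ebx, 1: ebx=3-1=2
cmp ebx, 0  (cmp 2,0)
jne L1: taken
after mov ecx, [eax]: ecx=M[112]=12
after or ecx, 19: ecx=12|19=31
after imul ecx, 3: ecx=31*3=93
after add eax, 4: eax=112+4=116
after sub ebx, 1: ebx=2-1=1
cmp ebx, 0  (cmp 1,0)
jne L1: taken
after mov ecx, [eax]: ecx=M[116]=6
after or ecx, 19: ecx=6|19=23
after imul ecx, 3: ecx=23*3=69
after add eax, 4: eax=116+4=120
after sub ebx, 1: ebx=1-1=0
cmp ebx, 0  (cmp 0,0)
jne L1: not taken
after sub ecx, 2: ecx=69-2=67
mov [100], ecx → M[100]=67
halt.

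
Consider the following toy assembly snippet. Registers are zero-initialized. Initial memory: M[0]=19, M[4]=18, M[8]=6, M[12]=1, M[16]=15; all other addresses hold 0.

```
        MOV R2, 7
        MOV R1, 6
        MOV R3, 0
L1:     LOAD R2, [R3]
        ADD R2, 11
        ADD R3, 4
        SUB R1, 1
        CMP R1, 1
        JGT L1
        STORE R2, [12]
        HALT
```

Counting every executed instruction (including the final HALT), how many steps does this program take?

35

R2=7
R1=6
R3=0
R2=M[0]=19
R2=19+11=30
R3=0+4=4
R1=6-1=5
CMP R1, 1  (cmp 5,1)
JGT L1: taken
R2=M[4]=18
R2=18+11=29
R3=4+4=8
R1=5-1=4
CMP R1, 1  (cmp 4,1)
JGT L1: taken
R2=M[8]=6
R2=6+11=17
R3=8+4=12
R1=4-1=3
CMP R1, 1  (cmp 3,1)
JGT L1: taken
R2=M[12]=1
R2=1+11=12
R3=12+4=16
R1=3-1=2
CMP R1, 1  (cmp 2,1)
JGT L1: taken
R2=M[16]=15
R2=15+11=26
R3=16+4=20
R1=2-1=1
CMP R1, 1  (cmp 1,1)
JGT L1: not taken
STORE R2, [12] → M[12]=26
halt.
Total executed instructions: 35.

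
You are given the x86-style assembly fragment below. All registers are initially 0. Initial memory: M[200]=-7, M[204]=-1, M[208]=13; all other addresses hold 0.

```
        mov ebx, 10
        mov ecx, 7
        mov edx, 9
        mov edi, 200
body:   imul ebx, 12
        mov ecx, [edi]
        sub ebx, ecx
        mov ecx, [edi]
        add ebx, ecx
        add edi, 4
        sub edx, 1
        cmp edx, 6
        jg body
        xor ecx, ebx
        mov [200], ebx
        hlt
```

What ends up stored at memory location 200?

after mov ebx, 10: ebx=10
after mov ecx, 7: ecx=7
after mov edx, 9: edx=9
after mov edi, 200: edi=200
after imul ebx, 12: ebx=10*12=120
after mov ecx, [edi]: ecx=M[200]=-7
after sub ebx, ecx: ebx=120-(-7)=127
after mov ecx, [edi]: ecx=M[200]=-7
after add ebx, ecx: ebx=127+(-7)=120
after add edi, 4: edi=200+4=204
after sub edx, 1: edx=9-1=8
cmp edx, 6  (cmp 8,6)
jg body: taken
after imul ebx, 12: ebx=120*12=1440
after mov ecx, [edi]: ecx=M[204]=-1
after sub ebx, ecx: ebx=1440-(-1)=1441
after mov ecx, [edi]: ecx=M[204]=-1
after add ebx, ecx: ebx=1441+(-1)=1440
after add edi, 4: edi=204+4=208
after sub edx, 1: edx=8-1=7
cmp edx, 6  (cmp 7,6)
jg body: taken
after imul ebx, 12: ebx=1440*12=17280
after mov ecx, [edi]: ecx=M[208]=13
after sub ebx, ecx: ebx=17280-13=17267
after mov ecx, [edi]: ecx=M[208]=13
after add ebx, ecx: ebx=17267+13=17280
after add edi, 4: edi=208+4=212
after sub edx, 1: edx=7-1=6
cmp edx, 6  (cmp 6,6)
jg body: not taken
after xor ecx, ebx: ecx=13^17280=17293
mov [200], ebx → M[200]=17280
halt.

17280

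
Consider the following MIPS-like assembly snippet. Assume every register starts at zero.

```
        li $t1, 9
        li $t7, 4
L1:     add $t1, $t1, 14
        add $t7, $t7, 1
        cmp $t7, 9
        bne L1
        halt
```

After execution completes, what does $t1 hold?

$t1=9
$t7=4
$t1=9+14=23
$t7=4+1=5
cmp $t7, 9  (cmp 5,9)
bne L1: taken
$t1=23+14=37
$t7=5+1=6
cmp $t7, 9  (cmp 6,9)
bne L1: taken
$t1=37+14=51
$t7=6+1=7
cmp $t7, 9  (cmp 7,9)
bne L1: taken
$t1=51+14=65
$t7=7+1=8
cmp $t7, 9  (cmp 8,9)
bne L1: taken
$t1=65+14=79
$t7=8+1=9
cmp $t7, 9  (cmp 9,9)
bne L1: not taken
halt.

79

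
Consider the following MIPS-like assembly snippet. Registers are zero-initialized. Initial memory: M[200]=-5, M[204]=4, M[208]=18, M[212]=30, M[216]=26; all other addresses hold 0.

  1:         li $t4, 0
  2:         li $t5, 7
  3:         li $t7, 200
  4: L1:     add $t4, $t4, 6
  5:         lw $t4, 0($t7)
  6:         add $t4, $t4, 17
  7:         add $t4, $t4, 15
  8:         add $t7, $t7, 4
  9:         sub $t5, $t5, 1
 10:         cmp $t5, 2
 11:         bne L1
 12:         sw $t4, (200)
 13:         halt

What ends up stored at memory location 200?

$t4=0
$t5=7
$t7=200
$t4=0+6=6
$t4=M[200]=-5
$t4=(-5)+17=12
$t4=12+15=27
$t7=200+4=204
$t5=7-1=6
cmp $t5, 2  (cmp 6,2)
bne L1: taken
$t4=27+6=33
$t4=M[204]=4
$t4=4+17=21
$t4=21+15=36
$t7=204+4=208
$t5=6-1=5
cmp $t5, 2  (cmp 5,2)
bne L1: taken
$t4=36+6=42
$t4=M[208]=18
$t4=18+17=35
$t4=35+15=50
$t7=208+4=212
$t5=5-1=4
cmp $t5, 2  (cmp 4,2)
bne L1: taken
$t4=50+6=56
$t4=M[212]=30
$t4=30+17=47
$t4=47+15=62
$t7=212+4=216
$t5=4-1=3
cmp $t5, 2  (cmp 3,2)
bne L1: taken
$t4=62+6=68
$t4=M[216]=26
$t4=26+17=43
$t4=43+15=58
$t7=216+4=220
$t5=3-1=2
cmp $t5, 2  (cmp 2,2)
bne L1: not taken
sw $t4, (200) → M[200]=58
halt.

58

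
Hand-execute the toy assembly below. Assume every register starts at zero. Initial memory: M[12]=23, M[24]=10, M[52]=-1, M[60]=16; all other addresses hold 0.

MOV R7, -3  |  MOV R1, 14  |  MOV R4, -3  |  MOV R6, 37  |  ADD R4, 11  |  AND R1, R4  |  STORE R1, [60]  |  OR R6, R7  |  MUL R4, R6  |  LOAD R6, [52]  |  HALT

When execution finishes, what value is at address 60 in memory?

8

R7=-3
R1=14
R4=-3
R6=37
R4=(-3)+11=8
R1=14&8=8
STORE R1, [60] → M[60]=8
R6=37|(-3)=-3
R4=8*(-3)=-24
R6=M[52]=-1
halt.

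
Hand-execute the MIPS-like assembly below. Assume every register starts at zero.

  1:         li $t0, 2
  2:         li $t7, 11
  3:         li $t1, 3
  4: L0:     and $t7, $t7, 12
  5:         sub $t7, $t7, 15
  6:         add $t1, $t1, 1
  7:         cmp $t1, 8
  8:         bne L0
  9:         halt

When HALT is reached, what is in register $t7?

li $t0, 2 → $t0=2
li $t7, 11 → $t7=11
li $t1, 3 → $t1=3
and $t7, $t7, 12 → $t7=11&12=8
sub $t7, $t7, 15 → $t7=8-15=-7
add $t1, $t1, 1 → $t1=3+1=4
cmp $t1, 8  (cmp 4,8)
bne L0: taken
and $t7, $t7, 12 → $t7=(-7)&12=8
sub $t7, $t7, 15 → $t7=8-15=-7
add $t1, $t1, 1 → $t1=4+1=5
cmp $t1, 8  (cmp 5,8)
bne L0: taken
and $t7, $t7, 12 → $t7=(-7)&12=8
sub $t7, $t7, 15 → $t7=8-15=-7
add $t1, $t1, 1 → $t1=5+1=6
cmp $t1, 8  (cmp 6,8)
bne L0: taken
and $t7, $t7, 12 → $t7=(-7)&12=8
sub $t7, $t7, 15 → $t7=8-15=-7
add $t1, $t1, 1 → $t1=6+1=7
cmp $t1, 8  (cmp 7,8)
bne L0: taken
and $t7, $t7, 12 → $t7=(-7)&12=8
sub $t7, $t7, 15 → $t7=8-15=-7
add $t1, $t1, 1 → $t1=7+1=8
cmp $t1, 8  (cmp 8,8)
bne L0: not taken
halt.

-7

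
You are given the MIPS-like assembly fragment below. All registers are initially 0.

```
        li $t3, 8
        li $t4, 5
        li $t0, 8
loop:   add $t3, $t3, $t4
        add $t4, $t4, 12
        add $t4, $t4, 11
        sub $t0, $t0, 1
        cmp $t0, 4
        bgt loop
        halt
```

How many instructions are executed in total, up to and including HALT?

28

$t3=8
$t4=5
$t0=8
$t3=8+5=13
$t4=5+12=17
$t4=17+11=28
$t0=8-1=7
cmp $t0, 4  (cmp 7,4)
bgt loop: taken
$t3=13+28=41
$t4=28+12=40
$t4=40+11=51
$t0=7-1=6
cmp $t0, 4  (cmp 6,4)
bgt loop: taken
$t3=41+51=92
$t4=51+12=63
$t4=63+11=74
$t0=6-1=5
cmp $t0, 4  (cmp 5,4)
bgt loop: taken
$t3=92+74=166
$t4=74+12=86
$t4=86+11=97
$t0=5-1=4
cmp $t0, 4  (cmp 4,4)
bgt loop: not taken
halt.
Total executed instructions: 28.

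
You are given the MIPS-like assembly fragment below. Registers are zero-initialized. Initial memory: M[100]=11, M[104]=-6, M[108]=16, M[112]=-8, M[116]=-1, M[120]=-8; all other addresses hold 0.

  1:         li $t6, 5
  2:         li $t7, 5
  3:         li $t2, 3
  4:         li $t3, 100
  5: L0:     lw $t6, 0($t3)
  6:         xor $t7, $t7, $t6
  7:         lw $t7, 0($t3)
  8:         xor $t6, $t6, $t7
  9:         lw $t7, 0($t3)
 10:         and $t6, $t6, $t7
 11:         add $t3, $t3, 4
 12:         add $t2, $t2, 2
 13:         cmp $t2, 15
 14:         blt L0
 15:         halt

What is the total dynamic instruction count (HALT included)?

$t6=5
$t7=5
$t2=3
$t3=100
$t6=M[100]=11
$t7=5^11=14
$t7=M[100]=11
$t6=11^11=0
$t7=M[100]=11
$t6=0&11=0
$t3=100+4=104
$t2=3+2=5
cmp $t2, 15  (cmp 5,15)
blt L0: taken
$t6=M[104]=-6
$t7=11^(-6)=-15
$t7=M[104]=-6
$t6=(-6)^(-6)=0
$t7=M[104]=-6
$t6=0&(-6)=0
$t3=104+4=108
$t2=5+2=7
cmp $t2, 15  (cmp 7,15)
blt L0: taken
$t6=M[108]=16
$t7=(-6)^16=-22
$t7=M[108]=16
$t6=16^16=0
$t7=M[108]=16
$t6=0&16=0
$t3=108+4=112
$t2=7+2=9
cmp $t2, 15  (cmp 9,15)
blt L0: taken
$t6=M[112]=-8
$t7=16^(-8)=-24
$t7=M[112]=-8
$t6=(-8)^(-8)=0
$t7=M[112]=-8
$t6=0&(-8)=0
$t3=112+4=116
$t2=9+2=11
cmp $t2, 15  (cmp 11,15)
blt L0: taken
$t6=M[116]=-1
$t7=(-8)^(-1)=7
$t7=M[116]=-1
$t6=(-1)^(-1)=0
$t7=M[116]=-1
$t6=0&(-1)=0
$t3=116+4=120
$t2=11+2=13
cmp $t2, 15  (cmp 13,15)
blt L0: taken
$t6=M[120]=-8
$t7=(-1)^(-8)=7
$t7=M[120]=-8
$t6=(-8)^(-8)=0
$t7=M[120]=-8
$t6=0&(-8)=0
$t3=120+4=124
$t2=13+2=15
cmp $t2, 15  (cmp 15,15)
blt L0: not taken
halt.
Total executed instructions: 65.

65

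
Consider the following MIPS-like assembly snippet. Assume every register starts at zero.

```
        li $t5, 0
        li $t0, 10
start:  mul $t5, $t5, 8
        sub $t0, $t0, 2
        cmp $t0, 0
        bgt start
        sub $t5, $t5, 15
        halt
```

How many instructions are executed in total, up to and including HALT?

after li $t5, 0: $t5=0
after li $t0, 10: $t0=10
after mul $t5, $t5, 8: $t5=0*8=0
after sub $t0, $t0, 2: $t0=10-2=8
cmp $t0, 0  (cmp 8,0)
bgt start: taken
after mul $t5, $t5, 8: $t5=0*8=0
after sub $t0, $t0, 2: $t0=8-2=6
cmp $t0, 0  (cmp 6,0)
bgt start: taken
after mul $t5, $t5, 8: $t5=0*8=0
after sub $t0, $t0, 2: $t0=6-2=4
cmp $t0, 0  (cmp 4,0)
bgt start: taken
after mul $t5, $t5, 8: $t5=0*8=0
after sub $t0, $t0, 2: $t0=4-2=2
cmp $t0, 0  (cmp 2,0)
bgt start: taken
after mul $t5, $t5, 8: $t5=0*8=0
after sub $t0, $t0, 2: $t0=2-2=0
cmp $t0, 0  (cmp 0,0)
bgt start: not taken
after sub $t5, $t5, 15: $t5=0-15=-15
halt.
Total executed instructions: 24.

24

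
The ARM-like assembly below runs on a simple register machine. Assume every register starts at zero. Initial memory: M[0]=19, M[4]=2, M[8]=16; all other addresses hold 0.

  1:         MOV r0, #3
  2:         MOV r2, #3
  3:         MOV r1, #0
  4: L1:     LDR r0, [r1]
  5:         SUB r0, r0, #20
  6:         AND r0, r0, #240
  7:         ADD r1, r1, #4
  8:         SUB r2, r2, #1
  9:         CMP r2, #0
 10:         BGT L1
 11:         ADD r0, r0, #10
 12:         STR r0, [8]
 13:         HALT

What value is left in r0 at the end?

250

MOV r0, #3 → r0=3
MOV r2, #3 → r2=3
MOV r1, #0 → r1=0
LDR r0, [r1] → r0=M[0]=19
SUB r0, r0, #20 → r0=19-20=-1
AND r0, r0, #240 → r0=(-1)&240=240
ADD r1, r1, #4 → r1=0+4=4
SUB r2, r2, #1 → r2=3-1=2
CMP r2, #0  (cmp 2,0)
BGT L1: taken
LDR r0, [r1] → r0=M[4]=2
SUB r0, r0, #20 → r0=2-20=-18
AND r0, r0, #240 → r0=(-18)&240=224
ADD r1, r1, #4 → r1=4+4=8
SUB r2, r2, #1 → r2=2-1=1
CMP r2, #0  (cmp 1,0)
BGT L1: taken
LDR r0, [r1] → r0=M[8]=16
SUB r0, r0, #20 → r0=16-20=-4
AND r0, r0, #240 → r0=(-4)&240=240
ADD r1, r1, #4 → r1=8+4=12
SUB r2, r2, #1 → r2=1-1=0
CMP r2, #0  (cmp 0,0)
BGT L1: not taken
ADD r0, r0, #10 → r0=240+10=250
STR r0, [8] → M[8]=250
halt.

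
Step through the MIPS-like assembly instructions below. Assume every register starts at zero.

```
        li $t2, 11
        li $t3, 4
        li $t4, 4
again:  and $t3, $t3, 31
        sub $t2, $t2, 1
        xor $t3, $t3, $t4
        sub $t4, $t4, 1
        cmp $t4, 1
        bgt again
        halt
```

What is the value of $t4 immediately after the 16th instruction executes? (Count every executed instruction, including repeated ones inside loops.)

li $t2, 11 → $t2=11
li $t3, 4 → $t3=4
li $t4, 4 → $t4=4
and $t3, $t3, 31 → $t3=4&31=4
sub $t2, $t2, 1 → $t2=11-1=10
xor $t3, $t3, $t4 → $t3=4^4=0
sub $t4, $t4, 1 → $t4=4-1=3
cmp $t4, 1  (cmp 3,1)
bgt again: taken
and $t3, $t3, 31 → $t3=0&31=0
sub $t2, $t2, 1 → $t2=10-1=9
xor $t3, $t3, $t4 → $t3=0^3=3
sub $t4, $t4, 1 → $t4=3-1=2
cmp $t4, 1  (cmp 2,1)
bgt again: taken
and $t3, $t3, 31 → $t3=3&31=3
After step 16: $t4 = 2.

2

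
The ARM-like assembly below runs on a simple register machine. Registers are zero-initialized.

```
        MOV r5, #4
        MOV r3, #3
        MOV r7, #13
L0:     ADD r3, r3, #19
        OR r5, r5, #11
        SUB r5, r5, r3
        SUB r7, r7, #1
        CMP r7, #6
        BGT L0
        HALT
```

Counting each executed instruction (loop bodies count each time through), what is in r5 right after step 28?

-176

r5=4
r3=3
r7=13
r3=3+19=22
r5=4|11=15
r5=15-22=-7
r7=13-1=12
CMP r7, #6  (cmp 12,6)
BGT L0: taken
r3=22+19=41
r5=(-7)|11=-5
r5=(-5)-41=-46
r7=12-1=11
CMP r7, #6  (cmp 11,6)
BGT L0: taken
r3=41+19=60
r5=(-46)|11=-37
r5=(-37)-60=-97
r7=11-1=10
CMP r7, #6  (cmp 10,6)
BGT L0: taken
r3=60+19=79
r5=(-97)|11=-97
r5=(-97)-79=-176
r7=10-1=9
CMP r7, #6  (cmp 9,6)
BGT L0: taken
r3=79+19=98
After step 28: r5 = -176.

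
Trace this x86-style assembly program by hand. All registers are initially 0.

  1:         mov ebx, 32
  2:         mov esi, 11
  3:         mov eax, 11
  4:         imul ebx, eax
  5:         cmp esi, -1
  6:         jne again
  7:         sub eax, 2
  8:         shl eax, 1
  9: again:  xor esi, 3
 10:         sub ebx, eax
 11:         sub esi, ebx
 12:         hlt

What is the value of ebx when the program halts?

341

after mov ebx, 32: ebx=32
after mov esi, 11: esi=11
after mov eax, 11: eax=11
after imul ebx, eax: ebx=32*11=352
cmp esi, -1  (cmp 11,-1)
jne again: taken
after xor esi, 3: esi=11^3=8
after sub ebx, eax: ebx=352-11=341
after sub esi, ebx: esi=8-341=-333
halt.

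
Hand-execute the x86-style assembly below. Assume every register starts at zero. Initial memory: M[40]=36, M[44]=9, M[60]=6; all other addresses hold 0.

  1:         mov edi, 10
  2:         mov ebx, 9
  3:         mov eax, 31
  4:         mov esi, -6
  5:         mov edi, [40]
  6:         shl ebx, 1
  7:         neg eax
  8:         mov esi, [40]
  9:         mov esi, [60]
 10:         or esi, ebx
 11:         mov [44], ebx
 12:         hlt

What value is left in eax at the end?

edi=10
ebx=9
eax=31
esi=-6
edi=M[40]=36
ebx=9<<1=18
eax=-(31)=-31
esi=M[40]=36
esi=M[60]=6
esi=6|18=22
mov [44], ebx → M[44]=18
halt.

-31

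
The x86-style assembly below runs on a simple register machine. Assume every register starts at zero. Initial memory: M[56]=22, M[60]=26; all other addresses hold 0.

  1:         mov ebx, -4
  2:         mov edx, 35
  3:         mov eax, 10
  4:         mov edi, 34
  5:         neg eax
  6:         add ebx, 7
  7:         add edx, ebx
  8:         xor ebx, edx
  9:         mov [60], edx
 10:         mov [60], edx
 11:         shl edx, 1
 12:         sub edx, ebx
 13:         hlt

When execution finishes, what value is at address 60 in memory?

ebx=-4
edx=35
eax=10
edi=34
eax=-(10)=-10
ebx=(-4)+7=3
edx=35+3=38
ebx=3^38=37
mov [60], edx → M[60]=38
mov [60], edx → M[60]=38
edx=38<<1=76
edx=76-37=39
halt.

38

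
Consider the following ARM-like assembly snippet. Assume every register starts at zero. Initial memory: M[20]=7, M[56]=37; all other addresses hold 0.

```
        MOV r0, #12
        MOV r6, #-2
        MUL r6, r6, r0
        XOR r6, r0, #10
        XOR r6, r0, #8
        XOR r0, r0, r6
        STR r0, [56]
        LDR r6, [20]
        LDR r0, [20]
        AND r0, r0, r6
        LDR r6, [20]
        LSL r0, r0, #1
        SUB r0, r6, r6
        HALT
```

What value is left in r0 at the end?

0

after MOV r0, #12: r0=12
after MOV r6, #-2: r6=-2
after MUL r6, r6, r0: r6=(-2)*12=-24
after XOR r6, r0, #10: r6=12^10=6
after XOR r6, r0, #8: r6=12^8=4
after XOR r0, r0, r6: r0=12^4=8
STR r0, [56] → M[56]=8
after LDR r6, [20]: r6=M[20]=7
after LDR r0, [20]: r0=M[20]=7
after AND r0, r0, r6: r0=7&7=7
after LDR r6, [20]: r6=M[20]=7
after LSL r0, r0, #1: r0=7<<1=14
after SUB r0, r6, r6: r0=7-7=0
halt.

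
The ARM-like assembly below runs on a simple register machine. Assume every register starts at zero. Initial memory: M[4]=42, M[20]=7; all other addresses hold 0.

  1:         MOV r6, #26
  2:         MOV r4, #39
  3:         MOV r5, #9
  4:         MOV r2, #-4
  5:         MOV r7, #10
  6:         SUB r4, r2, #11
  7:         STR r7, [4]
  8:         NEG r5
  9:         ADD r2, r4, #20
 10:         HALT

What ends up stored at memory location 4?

10

MOV r6, #26 → r6=26
MOV r4, #39 → r4=39
MOV r5, #9 → r5=9
MOV r2, #-4 → r2=-4
MOV r7, #10 → r7=10
SUB r4, r2, #11 → r4=(-4)-11=-15
STR r7, [4] → M[4]=10
NEG r5 → r5=-(9)=-9
ADD r2, r4, #20 → r2=(-15)+20=5
halt.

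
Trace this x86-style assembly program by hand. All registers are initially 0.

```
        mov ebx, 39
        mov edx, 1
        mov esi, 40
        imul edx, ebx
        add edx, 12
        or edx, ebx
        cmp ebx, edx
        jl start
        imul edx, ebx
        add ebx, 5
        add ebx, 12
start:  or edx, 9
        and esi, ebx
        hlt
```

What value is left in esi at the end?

after mov ebx, 39: ebx=39
after mov edx, 1: edx=1
after mov esi, 40: esi=40
after imul edx, ebx: edx=1*39=39
after add edx, 12: edx=39+12=51
after or edx, ebx: edx=51|39=55
cmp ebx, edx  (cmp 39,55)
jl start: taken
after or edx, 9: edx=55|9=63
after and esi, ebx: esi=40&39=32
halt.

32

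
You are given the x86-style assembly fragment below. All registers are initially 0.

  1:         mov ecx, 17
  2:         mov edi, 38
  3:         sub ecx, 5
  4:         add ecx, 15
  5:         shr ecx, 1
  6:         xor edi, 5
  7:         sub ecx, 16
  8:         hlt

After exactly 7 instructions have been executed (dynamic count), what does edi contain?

35

after mov ecx, 17: ecx=17
after mov edi, 38: edi=38
after sub ecx, 5: ecx=17-5=12
after add ecx, 15: ecx=12+15=27
after shr ecx, 1: ecx=27>>1=13
after xor edi, 5: edi=38^5=35
after sub ecx, 16: ecx=13-16=-3
After step 7: edi = 35.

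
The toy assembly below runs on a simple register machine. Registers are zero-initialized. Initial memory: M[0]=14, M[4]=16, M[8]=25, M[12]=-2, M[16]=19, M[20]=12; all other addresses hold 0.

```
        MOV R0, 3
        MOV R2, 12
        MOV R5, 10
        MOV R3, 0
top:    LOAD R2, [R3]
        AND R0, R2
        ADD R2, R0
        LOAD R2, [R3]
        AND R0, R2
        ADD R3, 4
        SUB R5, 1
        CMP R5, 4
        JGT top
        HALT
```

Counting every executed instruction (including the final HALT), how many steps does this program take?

59

MOV R0, 3 → R0=3
MOV R2, 12 → R2=12
MOV R5, 10 → R5=10
MOV R3, 0 → R3=0
LOAD R2, [R3] → R2=M[0]=14
AND R0, R2 → R0=3&14=2
ADD R2, R0 → R2=14+2=16
LOAD R2, [R3] → R2=M[0]=14
AND R0, R2 → R0=2&14=2
ADD R3, 4 → R3=0+4=4
SUB R5, 1 → R5=10-1=9
CMP R5, 4  (cmp 9,4)
JGT top: taken
LOAD R2, [R3] → R2=M[4]=16
AND R0, R2 → R0=2&16=0
ADD R2, R0 → R2=16+0=16
LOAD R2, [R3] → R2=M[4]=16
AND R0, R2 → R0=0&16=0
ADD R3, 4 → R3=4+4=8
SUB R5, 1 → R5=9-1=8
CMP R5, 4  (cmp 8,4)
JGT top: taken
LOAD R2, [R3] → R2=M[8]=25
AND R0, R2 → R0=0&25=0
ADD R2, R0 → R2=25+0=25
LOAD R2, [R3] → R2=M[8]=25
AND R0, R2 → R0=0&25=0
ADD R3, 4 → R3=8+4=12
SUB R5, 1 → R5=8-1=7
CMP R5, 4  (cmp 7,4)
JGT top: taken
LOAD R2, [R3] → R2=M[12]=-2
AND R0, R2 → R0=0&(-2)=0
ADD R2, R0 → R2=(-2)+0=-2
LOAD R2, [R3] → R2=M[12]=-2
AND R0, R2 → R0=0&(-2)=0
ADD R3, 4 → R3=12+4=16
SUB R5, 1 → R5=7-1=6
CMP R5, 4  (cmp 6,4)
JGT top: taken
LOAD R2, [R3] → R2=M[16]=19
AND R0, R2 → R0=0&19=0
ADD R2, R0 → R2=19+0=19
LOAD R2, [R3] → R2=M[16]=19
AND R0, R2 → R0=0&19=0
ADD R3, 4 → R3=16+4=20
SUB R5, 1 → R5=6-1=5
CMP R5, 4  (cmp 5,4)
JGT top: taken
LOAD R2, [R3] → R2=M[20]=12
AND R0, R2 → R0=0&12=0
ADD R2, R0 → R2=12+0=12
LOAD R2, [R3] → R2=M[20]=12
AND R0, R2 → R0=0&12=0
ADD R3, 4 → R3=20+4=24
SUB R5, 1 → R5=5-1=4
CMP R5, 4  (cmp 4,4)
JGT top: not taken
halt.
Total executed instructions: 59.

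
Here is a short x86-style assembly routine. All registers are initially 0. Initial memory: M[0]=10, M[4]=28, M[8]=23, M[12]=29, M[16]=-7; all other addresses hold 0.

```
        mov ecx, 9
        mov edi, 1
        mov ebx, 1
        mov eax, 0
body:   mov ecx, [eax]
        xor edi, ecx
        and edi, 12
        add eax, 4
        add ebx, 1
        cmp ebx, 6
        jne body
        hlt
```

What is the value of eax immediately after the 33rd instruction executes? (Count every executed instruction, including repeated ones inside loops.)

ecx=9
edi=1
ebx=1
eax=0
ecx=M[0]=10
edi=1^10=11
edi=11&12=8
eax=0+4=4
ebx=1+1=2
cmp ebx, 6  (cmp 2,6)
jne body: taken
ecx=M[4]=28
edi=8^28=20
edi=20&12=4
eax=4+4=8
ebx=2+1=3
cmp ebx, 6  (cmp 3,6)
jne body: taken
ecx=M[8]=23
edi=4^23=19
edi=19&12=0
eax=8+4=12
ebx=3+1=4
cmp ebx, 6  (cmp 4,6)
jne body: taken
ecx=M[12]=29
edi=0^29=29
edi=29&12=12
eax=12+4=16
ebx=4+1=5
cmp ebx, 6  (cmp 5,6)
jne body: taken
ecx=M[16]=-7
After step 33: eax = 16.

16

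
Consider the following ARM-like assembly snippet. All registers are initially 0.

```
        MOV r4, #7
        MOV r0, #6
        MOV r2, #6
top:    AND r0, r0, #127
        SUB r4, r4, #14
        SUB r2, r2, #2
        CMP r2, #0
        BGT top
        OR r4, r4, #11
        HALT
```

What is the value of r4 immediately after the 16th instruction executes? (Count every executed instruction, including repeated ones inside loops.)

r4=7
r0=6
r2=6
r0=6&127=6
r4=7-14=-7
r2=6-2=4
CMP r2, #0  (cmp 4,0)
BGT top: taken
r0=6&127=6
r4=(-7)-14=-21
r2=4-2=2
CMP r2, #0  (cmp 2,0)
BGT top: taken
r0=6&127=6
r4=(-21)-14=-35
r2=2-2=0
After step 16: r4 = -35.

-35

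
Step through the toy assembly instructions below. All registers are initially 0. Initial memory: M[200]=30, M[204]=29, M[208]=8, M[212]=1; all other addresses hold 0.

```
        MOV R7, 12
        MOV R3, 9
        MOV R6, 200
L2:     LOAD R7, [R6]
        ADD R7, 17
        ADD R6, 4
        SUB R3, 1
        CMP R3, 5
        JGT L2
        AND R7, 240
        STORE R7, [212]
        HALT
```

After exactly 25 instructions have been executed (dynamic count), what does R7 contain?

after MOV R7, 12: R7=12
after MOV R3, 9: R3=9
after MOV R6, 200: R6=200
after LOAD R7, [R6]: R7=M[200]=30
after ADD R7, 17: R7=30+17=47
after ADD R6, 4: R6=200+4=204
after SUB R3, 1: R3=9-1=8
CMP R3, 5  (cmp 8,5)
JGT L2: taken
after LOAD R7, [R6]: R7=M[204]=29
after ADD R7, 17: R7=29+17=46
after ADD R6, 4: R6=204+4=208
after SUB R3, 1: R3=8-1=7
CMP R3, 5  (cmp 7,5)
JGT L2: taken
after LOAD R7, [R6]: R7=M[208]=8
after ADD R7, 17: R7=8+17=25
after ADD R6, 4: R6=208+4=212
after SUB R3, 1: R3=7-1=6
CMP R3, 5  (cmp 6,5)
JGT L2: taken
after LOAD R7, [R6]: R7=M[212]=1
after ADD R7, 17: R7=1+17=18
after ADD R6, 4: R6=212+4=216
after SUB R3, 1: R3=6-1=5
After step 25: R7 = 18.

18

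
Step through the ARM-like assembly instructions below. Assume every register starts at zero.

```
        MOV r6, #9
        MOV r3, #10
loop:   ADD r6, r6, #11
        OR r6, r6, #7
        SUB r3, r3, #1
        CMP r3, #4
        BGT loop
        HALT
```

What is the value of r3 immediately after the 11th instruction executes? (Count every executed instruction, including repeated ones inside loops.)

MOV r6, #9 → r6=9
MOV r3, #10 → r3=10
ADD r6, r6, #11 → r6=9+11=20
OR r6, r6, #7 → r6=20|7=23
SUB r3, r3, #1 → r3=10-1=9
CMP r3, #4  (cmp 9,4)
BGT loop: taken
ADD r6, r6, #11 → r6=23+11=34
OR r6, r6, #7 → r6=34|7=39
SUB r3, r3, #1 → r3=9-1=8
CMP r3, #4  (cmp 8,4)
After step 11: r3 = 8.

8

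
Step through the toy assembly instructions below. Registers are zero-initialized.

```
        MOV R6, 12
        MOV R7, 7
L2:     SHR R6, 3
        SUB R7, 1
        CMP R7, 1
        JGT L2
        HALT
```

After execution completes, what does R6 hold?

after MOV R6, 12: R6=12
after MOV R7, 7: R7=7
after SHR R6, 3: R6=12>>3=1
after SUB R7, 1: R7=7-1=6
CMP R7, 1  (cmp 6,1)
JGT L2: taken
after SHR R6, 3: R6=1>>3=0
after SUB R7, 1: R7=6-1=5
CMP R7, 1  (cmp 5,1)
JGT L2: taken
after SHR R6, 3: R6=0>>3=0
after SUB R7, 1: R7=5-1=4
CMP R7, 1  (cmp 4,1)
JGT L2: taken
after SHR R6, 3: R6=0>>3=0
after SUB R7, 1: R7=4-1=3
CMP R7, 1  (cmp 3,1)
JGT L2: taken
after SHR R6, 3: R6=0>>3=0
after SUB R7, 1: R7=3-1=2
CMP R7, 1  (cmp 2,1)
JGT L2: taken
after SHR R6, 3: R6=0>>3=0
after SUB R7, 1: R7=2-1=1
CMP R7, 1  (cmp 1,1)
JGT L2: not taken
halt.

0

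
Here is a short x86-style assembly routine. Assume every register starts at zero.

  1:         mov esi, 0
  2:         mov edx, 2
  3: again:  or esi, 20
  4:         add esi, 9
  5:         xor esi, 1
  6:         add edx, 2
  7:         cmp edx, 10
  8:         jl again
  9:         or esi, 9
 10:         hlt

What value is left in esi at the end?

77

esi=0
edx=2
esi=0|20=20
esi=20+9=29
esi=29^1=28
edx=2+2=4
cmp edx, 10  (cmp 4,10)
jl again: taken
esi=28|20=28
esi=28+9=37
esi=37^1=36
edx=4+2=6
cmp edx, 10  (cmp 6,10)
jl again: taken
esi=36|20=52
esi=52+9=61
esi=61^1=60
edx=6+2=8
cmp edx, 10  (cmp 8,10)
jl again: taken
esi=60|20=60
esi=60+9=69
esi=69^1=68
edx=8+2=10
cmp edx, 10  (cmp 10,10)
jl again: not taken
esi=68|9=77
halt.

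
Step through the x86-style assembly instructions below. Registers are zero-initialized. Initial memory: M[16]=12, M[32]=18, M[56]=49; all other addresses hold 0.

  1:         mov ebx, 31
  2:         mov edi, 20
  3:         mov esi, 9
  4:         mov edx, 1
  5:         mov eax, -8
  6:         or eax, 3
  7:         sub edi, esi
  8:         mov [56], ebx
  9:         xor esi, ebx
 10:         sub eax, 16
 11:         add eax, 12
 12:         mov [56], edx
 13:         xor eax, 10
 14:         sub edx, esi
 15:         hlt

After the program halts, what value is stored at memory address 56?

1

mov ebx, 31 → ebx=31
mov edi, 20 → edi=20
mov esi, 9 → esi=9
mov edx, 1 → edx=1
mov eax, -8 → eax=-8
or eax, 3 → eax=(-8)|3=-5
sub edi, esi → edi=20-9=11
mov [56], ebx → M[56]=31
xor esi, ebx → esi=9^31=22
sub eax, 16 → eax=(-5)-16=-21
add eax, 12 → eax=(-21)+12=-9
mov [56], edx → M[56]=1
xor eax, 10 → eax=(-9)^10=-3
sub edx, esi → edx=1-22=-21
halt.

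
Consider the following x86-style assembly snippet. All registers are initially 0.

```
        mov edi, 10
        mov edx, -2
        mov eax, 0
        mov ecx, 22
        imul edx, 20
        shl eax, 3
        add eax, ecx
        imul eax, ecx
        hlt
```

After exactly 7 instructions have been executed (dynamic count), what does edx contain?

-40

mov edi, 10 → edi=10
mov edx, -2 → edx=-2
mov eax, 0 → eax=0
mov ecx, 22 → ecx=22
imul edx, 20 → edx=(-2)*20=-40
shl eax, 3 → eax=0<<3=0
add eax, ecx → eax=0+22=22
After step 7: edx = -40.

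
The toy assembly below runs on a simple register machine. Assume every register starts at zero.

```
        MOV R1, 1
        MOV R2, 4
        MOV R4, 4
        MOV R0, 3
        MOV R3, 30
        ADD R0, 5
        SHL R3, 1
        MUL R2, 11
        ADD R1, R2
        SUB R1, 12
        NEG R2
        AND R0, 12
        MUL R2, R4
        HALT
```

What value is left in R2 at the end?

-176

after MOV R1, 1: R1=1
after MOV R2, 4: R2=4
after MOV R4, 4: R4=4
after MOV R0, 3: R0=3
after MOV R3, 30: R3=30
after ADD R0, 5: R0=3+5=8
after SHL R3, 1: R3=30<<1=60
after MUL R2, 11: R2=4*11=44
after ADD R1, R2: R1=1+44=45
after SUB R1, 12: R1=45-12=33
after NEG R2: R2=-(44)=-44
after AND R0, 12: R0=8&12=8
after MUL R2, R4: R2=(-44)*4=-176
halt.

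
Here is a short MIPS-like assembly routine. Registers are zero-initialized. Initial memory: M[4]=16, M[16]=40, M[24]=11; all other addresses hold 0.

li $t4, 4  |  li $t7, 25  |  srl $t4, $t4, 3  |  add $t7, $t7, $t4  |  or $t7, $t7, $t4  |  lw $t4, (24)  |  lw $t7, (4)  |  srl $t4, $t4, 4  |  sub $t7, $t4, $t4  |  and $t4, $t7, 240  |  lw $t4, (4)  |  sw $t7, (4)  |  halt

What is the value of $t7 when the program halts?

0

$t4=4
$t7=25
$t4=4>>3=0
$t7=25+0=25
$t7=25|0=25
$t4=M[24]=11
$t7=M[4]=16
$t4=11>>4=0
$t7=0-0=0
$t4=0&240=0
$t4=M[4]=16
sw $t7, (4) → M[4]=0
halt.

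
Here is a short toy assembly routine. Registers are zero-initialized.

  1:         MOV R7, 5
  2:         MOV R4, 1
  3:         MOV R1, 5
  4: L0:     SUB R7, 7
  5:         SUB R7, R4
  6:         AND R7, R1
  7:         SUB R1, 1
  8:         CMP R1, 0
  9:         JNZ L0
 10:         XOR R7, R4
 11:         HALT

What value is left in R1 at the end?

0

MOV R7, 5 → R7=5
MOV R4, 1 → R4=1
MOV R1, 5 → R1=5
SUB R7, 7 → R7=5-7=-2
SUB R7, R4 → R7=(-2)-1=-3
AND R7, R1 → R7=(-3)&5=5
SUB R1, 1 → R1=5-1=4
CMP R1, 0  (cmp 4,0)
JNZ L0: taken
SUB R7, 7 → R7=5-7=-2
SUB R7, R4 → R7=(-2)-1=-3
AND R7, R1 → R7=(-3)&4=4
SUB R1, 1 → R1=4-1=3
CMP R1, 0  (cmp 3,0)
JNZ L0: taken
SUB R7, 7 → R7=4-7=-3
SUB R7, R4 → R7=(-3)-1=-4
AND R7, R1 → R7=(-4)&3=0
SUB R1, 1 → R1=3-1=2
CMP R1, 0  (cmp 2,0)
JNZ L0: taken
SUB R7, 7 → R7=0-7=-7
SUB R7, R4 → R7=(-7)-1=-8
AND R7, R1 → R7=(-8)&2=0
SUB R1, 1 → R1=2-1=1
CMP R1, 0  (cmp 1,0)
JNZ L0: taken
SUB R7, 7 → R7=0-7=-7
SUB R7, R4 → R7=(-7)-1=-8
AND R7, R1 → R7=(-8)&1=0
SUB R1, 1 → R1=1-1=0
CMP R1, 0  (cmp 0,0)
JNZ L0: not taken
XOR R7, R4 → R7=0^1=1
halt.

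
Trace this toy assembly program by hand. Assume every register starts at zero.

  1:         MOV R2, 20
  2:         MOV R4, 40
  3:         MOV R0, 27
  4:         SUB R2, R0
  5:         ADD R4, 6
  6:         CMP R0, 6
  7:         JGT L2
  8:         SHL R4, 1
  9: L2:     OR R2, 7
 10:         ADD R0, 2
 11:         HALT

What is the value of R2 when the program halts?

-1

after MOV R2, 20: R2=20
after MOV R4, 40: R4=40
after MOV R0, 27: R0=27
after SUB R2, R0: R2=20-27=-7
after ADD R4, 6: R4=40+6=46
CMP R0, 6  (cmp 27,6)
JGT L2: taken
after OR R2, 7: R2=(-7)|7=-1
after ADD R0, 2: R0=27+2=29
halt.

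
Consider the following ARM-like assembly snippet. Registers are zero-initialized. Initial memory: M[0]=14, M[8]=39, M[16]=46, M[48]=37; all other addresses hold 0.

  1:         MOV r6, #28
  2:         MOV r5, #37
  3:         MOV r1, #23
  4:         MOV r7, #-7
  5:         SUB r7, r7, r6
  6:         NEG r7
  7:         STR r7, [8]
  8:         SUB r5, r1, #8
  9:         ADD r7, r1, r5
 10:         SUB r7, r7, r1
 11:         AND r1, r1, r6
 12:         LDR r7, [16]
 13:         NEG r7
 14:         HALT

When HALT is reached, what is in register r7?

-46

after MOV r6, #28: r6=28
after MOV r5, #37: r5=37
after MOV r1, #23: r1=23
after MOV r7, #-7: r7=-7
after SUB r7, r7, r6: r7=(-7)-28=-35
after NEG r7: r7=-(-35)=35
STR r7, [8] → M[8]=35
after SUB r5, r1, #8: r5=23-8=15
after ADD r7, r1, r5: r7=23+15=38
after SUB r7, r7, r1: r7=38-23=15
after AND r1, r1, r6: r1=23&28=20
after LDR r7, [16]: r7=M[16]=46
after NEG r7: r7=-(46)=-46
halt.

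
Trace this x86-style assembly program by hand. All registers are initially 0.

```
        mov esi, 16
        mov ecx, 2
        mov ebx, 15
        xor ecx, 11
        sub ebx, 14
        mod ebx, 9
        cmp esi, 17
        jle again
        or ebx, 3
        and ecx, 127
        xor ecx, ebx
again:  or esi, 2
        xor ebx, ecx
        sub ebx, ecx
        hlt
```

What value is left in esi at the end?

esi=16
ecx=2
ebx=15
ecx=2^11=9
ebx=15-14=1
ebx=1%9=1
cmp esi, 17  (cmp 16,17)
jle again: taken
esi=16|2=18
ebx=1^9=8
ebx=8-9=-1
halt.

18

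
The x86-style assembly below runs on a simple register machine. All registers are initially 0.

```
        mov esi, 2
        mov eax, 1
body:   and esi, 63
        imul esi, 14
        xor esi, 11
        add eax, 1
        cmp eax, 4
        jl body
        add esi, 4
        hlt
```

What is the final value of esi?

121

after mov esi, 2: esi=2
after mov eax, 1: eax=1
after and esi, 63: esi=2&63=2
after imul esi, 14: esi=2*14=28
after xor esi, 11: esi=28^11=23
after add eax, 1: eax=1+1=2
cmp eax, 4  (cmp 2,4)
jl body: taken
after and esi, 63: esi=23&63=23
after imul esi, 14: esi=23*14=322
after xor esi, 11: esi=322^11=329
after add eax, 1: eax=2+1=3
cmp eax, 4  (cmp 3,4)
jl body: taken
after and esi, 63: esi=329&63=9
after imul esi, 14: esi=9*14=126
after xor esi, 11: esi=126^11=117
after add eax, 1: eax=3+1=4
cmp eax, 4  (cmp 4,4)
jl body: not taken
after add esi, 4: esi=117+4=121
halt.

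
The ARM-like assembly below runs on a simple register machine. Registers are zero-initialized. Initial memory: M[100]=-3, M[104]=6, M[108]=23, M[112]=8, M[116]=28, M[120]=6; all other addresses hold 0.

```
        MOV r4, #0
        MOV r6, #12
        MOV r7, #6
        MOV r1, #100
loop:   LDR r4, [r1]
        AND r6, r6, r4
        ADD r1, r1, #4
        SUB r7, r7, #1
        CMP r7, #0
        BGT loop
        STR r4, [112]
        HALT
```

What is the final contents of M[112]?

r4=0
r6=12
r7=6
r1=100
r4=M[100]=-3
r6=12&(-3)=12
r1=100+4=104
r7=6-1=5
CMP r7, #0  (cmp 5,0)
BGT loop: taken
r4=M[104]=6
r6=12&6=4
r1=104+4=108
r7=5-1=4
CMP r7, #0  (cmp 4,0)
BGT loop: taken
r4=M[108]=23
r6=4&23=4
r1=108+4=112
r7=4-1=3
CMP r7, #0  (cmp 3,0)
BGT loop: taken
r4=M[112]=8
r6=4&8=0
r1=112+4=116
r7=3-1=2
CMP r7, #0  (cmp 2,0)
BGT loop: taken
r4=M[116]=28
r6=0&28=0
r1=116+4=120
r7=2-1=1
CMP r7, #0  (cmp 1,0)
BGT loop: taken
r4=M[120]=6
r6=0&6=0
r1=120+4=124
r7=1-1=0
CMP r7, #0  (cmp 0,0)
BGT loop: not taken
STR r4, [112] → M[112]=6
halt.

6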